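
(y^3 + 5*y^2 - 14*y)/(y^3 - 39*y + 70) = y/(y - 5)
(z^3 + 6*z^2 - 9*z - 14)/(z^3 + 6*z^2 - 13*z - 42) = (z^2 - z - 2)/(z^2 - z - 6)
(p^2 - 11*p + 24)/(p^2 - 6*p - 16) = (p - 3)/(p + 2)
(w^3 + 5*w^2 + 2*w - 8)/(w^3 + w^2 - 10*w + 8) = (w + 2)/(w - 2)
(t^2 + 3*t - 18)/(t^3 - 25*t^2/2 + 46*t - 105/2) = 2*(t + 6)/(2*t^2 - 19*t + 35)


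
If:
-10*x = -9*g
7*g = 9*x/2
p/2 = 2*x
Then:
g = 0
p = 0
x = 0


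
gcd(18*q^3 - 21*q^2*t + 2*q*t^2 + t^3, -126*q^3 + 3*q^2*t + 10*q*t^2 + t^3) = 18*q^2 - 3*q*t - t^2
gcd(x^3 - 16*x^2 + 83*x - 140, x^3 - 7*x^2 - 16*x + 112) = x^2 - 11*x + 28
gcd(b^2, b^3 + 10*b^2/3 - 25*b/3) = b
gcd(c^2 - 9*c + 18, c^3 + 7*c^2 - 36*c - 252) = c - 6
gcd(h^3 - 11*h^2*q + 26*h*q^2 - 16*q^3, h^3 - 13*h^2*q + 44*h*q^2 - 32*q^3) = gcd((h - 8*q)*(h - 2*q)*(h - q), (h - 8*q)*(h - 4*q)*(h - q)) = h^2 - 9*h*q + 8*q^2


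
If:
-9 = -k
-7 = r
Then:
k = 9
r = -7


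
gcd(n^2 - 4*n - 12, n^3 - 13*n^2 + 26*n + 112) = n + 2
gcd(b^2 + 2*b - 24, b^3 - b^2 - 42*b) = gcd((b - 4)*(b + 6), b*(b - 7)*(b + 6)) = b + 6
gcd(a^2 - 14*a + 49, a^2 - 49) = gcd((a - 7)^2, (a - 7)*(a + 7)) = a - 7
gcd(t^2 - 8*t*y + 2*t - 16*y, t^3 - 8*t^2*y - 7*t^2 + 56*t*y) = -t + 8*y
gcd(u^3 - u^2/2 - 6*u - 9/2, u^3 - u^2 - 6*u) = u - 3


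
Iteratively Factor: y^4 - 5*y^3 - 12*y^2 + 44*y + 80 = (y + 2)*(y^3 - 7*y^2 + 2*y + 40) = (y - 5)*(y + 2)*(y^2 - 2*y - 8) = (y - 5)*(y - 4)*(y + 2)*(y + 2)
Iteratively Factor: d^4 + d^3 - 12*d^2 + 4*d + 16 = (d - 2)*(d^3 + 3*d^2 - 6*d - 8) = (d - 2)^2*(d^2 + 5*d + 4) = (d - 2)^2*(d + 4)*(d + 1)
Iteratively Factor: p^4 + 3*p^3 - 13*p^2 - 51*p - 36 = (p - 4)*(p^3 + 7*p^2 + 15*p + 9) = (p - 4)*(p + 3)*(p^2 + 4*p + 3) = (p - 4)*(p + 1)*(p + 3)*(p + 3)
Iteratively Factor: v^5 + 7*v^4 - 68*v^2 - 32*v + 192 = (v + 4)*(v^4 + 3*v^3 - 12*v^2 - 20*v + 48) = (v + 3)*(v + 4)*(v^3 - 12*v + 16) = (v + 3)*(v + 4)^2*(v^2 - 4*v + 4) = (v - 2)*(v + 3)*(v + 4)^2*(v - 2)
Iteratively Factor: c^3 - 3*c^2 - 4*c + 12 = (c - 2)*(c^2 - c - 6) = (c - 3)*(c - 2)*(c + 2)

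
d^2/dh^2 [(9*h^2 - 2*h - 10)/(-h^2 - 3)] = 2*(2*h^3 + 111*h^2 - 18*h - 111)/(h^6 + 9*h^4 + 27*h^2 + 27)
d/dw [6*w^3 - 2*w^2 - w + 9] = 18*w^2 - 4*w - 1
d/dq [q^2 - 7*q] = 2*q - 7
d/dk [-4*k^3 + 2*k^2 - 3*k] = -12*k^2 + 4*k - 3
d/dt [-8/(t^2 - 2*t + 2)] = 16*(t - 1)/(t^2 - 2*t + 2)^2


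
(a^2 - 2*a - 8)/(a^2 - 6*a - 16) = (a - 4)/(a - 8)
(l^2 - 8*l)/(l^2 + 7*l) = (l - 8)/(l + 7)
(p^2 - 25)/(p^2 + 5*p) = (p - 5)/p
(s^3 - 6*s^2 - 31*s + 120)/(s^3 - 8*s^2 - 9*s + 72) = (s + 5)/(s + 3)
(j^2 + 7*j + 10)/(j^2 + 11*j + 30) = (j + 2)/(j + 6)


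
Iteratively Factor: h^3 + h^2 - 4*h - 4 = (h + 2)*(h^2 - h - 2) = (h + 1)*(h + 2)*(h - 2)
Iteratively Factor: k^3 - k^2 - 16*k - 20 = (k - 5)*(k^2 + 4*k + 4) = (k - 5)*(k + 2)*(k + 2)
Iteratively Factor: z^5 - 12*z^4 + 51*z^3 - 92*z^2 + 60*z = (z - 3)*(z^4 - 9*z^3 + 24*z^2 - 20*z) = z*(z - 3)*(z^3 - 9*z^2 + 24*z - 20) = z*(z - 5)*(z - 3)*(z^2 - 4*z + 4) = z*(z - 5)*(z - 3)*(z - 2)*(z - 2)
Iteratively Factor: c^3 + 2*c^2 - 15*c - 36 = (c - 4)*(c^2 + 6*c + 9) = (c - 4)*(c + 3)*(c + 3)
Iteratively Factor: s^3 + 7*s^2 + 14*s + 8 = (s + 2)*(s^2 + 5*s + 4) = (s + 2)*(s + 4)*(s + 1)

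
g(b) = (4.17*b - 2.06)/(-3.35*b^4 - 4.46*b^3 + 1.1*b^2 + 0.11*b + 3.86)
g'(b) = (4.17*b - 2.06)*(13.4*b^3 + 13.38*b^2 - 2.2*b - 0.11)/(-3.35*b^4 - 4.46*b^3 + 1.1*b^2 + 0.11*b + 3.86)^2 + 4.17/(-3.35*b^4 - 4.46*b^3 + 1.1*b^2 + 0.11*b + 3.86) = (41.9085*b^4 + 9.59239999999999*b^3 - 32.1498*b^2 + 4.532*b + 16.3228)/(11.2225*b^8 + 29.882*b^7 + 12.5216*b^6 - 10.549*b^5 - 25.6332*b^4 - 34.1892*b^3 + 8.5041*b^2 + 0.8492*b + 14.8996)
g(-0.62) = -0.97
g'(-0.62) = 0.22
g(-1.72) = -30.79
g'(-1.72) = 2573.09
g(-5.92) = 0.01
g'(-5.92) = 0.00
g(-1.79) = 5.86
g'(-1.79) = 106.23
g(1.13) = -0.41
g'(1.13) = 1.48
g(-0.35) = -0.86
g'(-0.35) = 0.66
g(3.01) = -0.03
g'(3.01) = 0.02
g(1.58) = -0.14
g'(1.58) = 0.24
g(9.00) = -0.00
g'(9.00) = 0.00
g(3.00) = -0.03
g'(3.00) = 0.02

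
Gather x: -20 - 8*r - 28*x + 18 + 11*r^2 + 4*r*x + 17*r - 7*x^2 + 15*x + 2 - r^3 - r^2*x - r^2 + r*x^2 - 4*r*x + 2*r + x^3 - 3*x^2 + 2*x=-r^3 + 10*r^2 + 11*r + x^3 + x^2*(r - 10) + x*(-r^2 - 11)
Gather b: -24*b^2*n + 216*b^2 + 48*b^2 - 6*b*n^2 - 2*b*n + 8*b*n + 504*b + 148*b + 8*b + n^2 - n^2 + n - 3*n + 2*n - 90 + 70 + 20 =b^2*(264 - 24*n) + b*(-6*n^2 + 6*n + 660)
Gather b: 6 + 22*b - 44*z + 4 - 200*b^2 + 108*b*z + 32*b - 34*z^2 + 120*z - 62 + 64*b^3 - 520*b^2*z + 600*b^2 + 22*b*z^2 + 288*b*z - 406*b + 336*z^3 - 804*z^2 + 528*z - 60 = 64*b^3 + b^2*(400 - 520*z) + b*(22*z^2 + 396*z - 352) + 336*z^3 - 838*z^2 + 604*z - 112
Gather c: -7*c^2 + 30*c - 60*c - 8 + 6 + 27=-7*c^2 - 30*c + 25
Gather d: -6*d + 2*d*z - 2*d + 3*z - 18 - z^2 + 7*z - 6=d*(2*z - 8) - z^2 + 10*z - 24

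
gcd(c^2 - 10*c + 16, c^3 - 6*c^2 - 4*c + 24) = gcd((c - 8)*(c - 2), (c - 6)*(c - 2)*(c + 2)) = c - 2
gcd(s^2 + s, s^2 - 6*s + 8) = 1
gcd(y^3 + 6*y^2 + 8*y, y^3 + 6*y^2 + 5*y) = y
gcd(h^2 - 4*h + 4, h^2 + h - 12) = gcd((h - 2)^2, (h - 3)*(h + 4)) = 1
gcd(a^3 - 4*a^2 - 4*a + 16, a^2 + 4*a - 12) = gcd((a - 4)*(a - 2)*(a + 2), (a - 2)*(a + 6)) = a - 2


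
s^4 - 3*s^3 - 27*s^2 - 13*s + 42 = (s - 7)*(s - 1)*(s + 2)*(s + 3)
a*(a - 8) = a^2 - 8*a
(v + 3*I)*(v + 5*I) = v^2 + 8*I*v - 15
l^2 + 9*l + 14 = (l + 2)*(l + 7)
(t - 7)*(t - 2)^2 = t^3 - 11*t^2 + 32*t - 28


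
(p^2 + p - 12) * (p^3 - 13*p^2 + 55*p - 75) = p^5 - 12*p^4 + 30*p^3 + 136*p^2 - 735*p + 900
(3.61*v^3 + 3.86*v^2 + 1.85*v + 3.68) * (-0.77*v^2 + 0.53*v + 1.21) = -2.7797*v^5 - 1.0589*v^4 + 4.9894*v^3 + 2.8175*v^2 + 4.1889*v + 4.4528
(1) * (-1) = -1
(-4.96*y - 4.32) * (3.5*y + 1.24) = -17.36*y^2 - 21.2704*y - 5.3568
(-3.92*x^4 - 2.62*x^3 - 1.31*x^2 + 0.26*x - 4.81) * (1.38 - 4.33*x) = 16.9736*x^5 + 5.935*x^4 + 2.0567*x^3 - 2.9336*x^2 + 21.1861*x - 6.6378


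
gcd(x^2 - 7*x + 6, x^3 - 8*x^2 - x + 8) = x - 1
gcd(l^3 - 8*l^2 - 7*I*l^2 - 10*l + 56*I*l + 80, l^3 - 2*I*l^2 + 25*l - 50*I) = l^2 - 7*I*l - 10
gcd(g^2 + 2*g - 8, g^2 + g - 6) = g - 2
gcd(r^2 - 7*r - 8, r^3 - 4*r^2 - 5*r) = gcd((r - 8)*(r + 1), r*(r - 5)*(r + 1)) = r + 1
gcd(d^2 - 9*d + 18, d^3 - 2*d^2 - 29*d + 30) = d - 6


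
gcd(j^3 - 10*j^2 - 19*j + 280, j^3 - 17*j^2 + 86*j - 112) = j^2 - 15*j + 56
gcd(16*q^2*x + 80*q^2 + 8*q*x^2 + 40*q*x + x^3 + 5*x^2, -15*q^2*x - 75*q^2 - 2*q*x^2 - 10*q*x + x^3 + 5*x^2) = x + 5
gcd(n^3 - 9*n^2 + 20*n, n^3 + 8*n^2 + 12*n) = n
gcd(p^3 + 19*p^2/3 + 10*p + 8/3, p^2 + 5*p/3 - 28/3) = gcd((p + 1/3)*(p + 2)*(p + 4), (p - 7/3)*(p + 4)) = p + 4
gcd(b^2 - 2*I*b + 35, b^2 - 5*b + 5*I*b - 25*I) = b + 5*I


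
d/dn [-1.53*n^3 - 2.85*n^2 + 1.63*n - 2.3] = -4.59*n^2 - 5.7*n + 1.63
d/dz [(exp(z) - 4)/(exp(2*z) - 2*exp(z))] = (-exp(2*z) + 8*exp(z) - 8)*exp(-z)/(exp(2*z) - 4*exp(z) + 4)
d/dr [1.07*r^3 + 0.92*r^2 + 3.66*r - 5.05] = 3.21*r^2 + 1.84*r + 3.66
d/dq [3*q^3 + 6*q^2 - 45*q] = 9*q^2 + 12*q - 45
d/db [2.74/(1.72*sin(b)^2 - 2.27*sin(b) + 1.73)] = (6.2198 - 9.4256*sin(b))*cos(b)/(1.72*sin(b)^2 - 2.27*sin(b) + 1.73)^2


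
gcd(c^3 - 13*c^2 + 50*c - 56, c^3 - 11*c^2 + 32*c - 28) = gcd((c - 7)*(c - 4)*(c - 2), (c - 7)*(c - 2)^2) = c^2 - 9*c + 14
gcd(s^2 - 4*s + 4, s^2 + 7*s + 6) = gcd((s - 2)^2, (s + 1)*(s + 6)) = 1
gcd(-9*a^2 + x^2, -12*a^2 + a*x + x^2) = -3*a + x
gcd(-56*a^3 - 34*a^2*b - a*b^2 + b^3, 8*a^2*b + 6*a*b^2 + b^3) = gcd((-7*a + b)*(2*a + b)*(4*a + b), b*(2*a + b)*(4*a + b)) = 8*a^2 + 6*a*b + b^2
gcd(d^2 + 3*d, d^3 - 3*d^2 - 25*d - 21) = d + 3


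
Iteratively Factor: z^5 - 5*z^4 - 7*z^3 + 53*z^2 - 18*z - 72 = (z - 4)*(z^4 - z^3 - 11*z^2 + 9*z + 18) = (z - 4)*(z - 3)*(z^3 + 2*z^2 - 5*z - 6) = (z - 4)*(z - 3)*(z - 2)*(z^2 + 4*z + 3) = (z - 4)*(z - 3)*(z - 2)*(z + 1)*(z + 3)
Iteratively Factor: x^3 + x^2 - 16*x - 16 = (x - 4)*(x^2 + 5*x + 4) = (x - 4)*(x + 1)*(x + 4)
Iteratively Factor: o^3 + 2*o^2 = (o)*(o^2 + 2*o) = o*(o + 2)*(o)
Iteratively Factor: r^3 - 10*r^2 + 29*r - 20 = (r - 4)*(r^2 - 6*r + 5) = (r - 5)*(r - 4)*(r - 1)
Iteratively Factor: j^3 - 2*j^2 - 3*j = (j - 3)*(j^2 + j) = (j - 3)*(j + 1)*(j)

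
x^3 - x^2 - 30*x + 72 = (x - 4)*(x - 3)*(x + 6)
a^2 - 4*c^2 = (a - 2*c)*(a + 2*c)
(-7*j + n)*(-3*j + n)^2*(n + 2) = -63*j^3*n - 126*j^3 + 51*j^2*n^2 + 102*j^2*n - 13*j*n^3 - 26*j*n^2 + n^4 + 2*n^3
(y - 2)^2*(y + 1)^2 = y^4 - 2*y^3 - 3*y^2 + 4*y + 4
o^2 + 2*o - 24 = (o - 4)*(o + 6)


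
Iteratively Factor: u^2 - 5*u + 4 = (u - 1)*(u - 4)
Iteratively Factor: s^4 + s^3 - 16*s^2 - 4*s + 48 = (s + 2)*(s^3 - s^2 - 14*s + 24) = (s + 2)*(s + 4)*(s^2 - 5*s + 6) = (s - 2)*(s + 2)*(s + 4)*(s - 3)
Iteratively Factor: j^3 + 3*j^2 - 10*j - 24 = (j - 3)*(j^2 + 6*j + 8) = (j - 3)*(j + 4)*(j + 2)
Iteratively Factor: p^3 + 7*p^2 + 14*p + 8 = (p + 4)*(p^2 + 3*p + 2) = (p + 1)*(p + 4)*(p + 2)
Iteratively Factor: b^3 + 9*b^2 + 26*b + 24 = (b + 4)*(b^2 + 5*b + 6) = (b + 3)*(b + 4)*(b + 2)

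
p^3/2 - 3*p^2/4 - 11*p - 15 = (p/2 + 1)*(p - 6)*(p + 5/2)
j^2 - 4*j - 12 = (j - 6)*(j + 2)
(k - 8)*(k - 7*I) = k^2 - 8*k - 7*I*k + 56*I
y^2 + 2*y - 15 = (y - 3)*(y + 5)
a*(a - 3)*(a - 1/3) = a^3 - 10*a^2/3 + a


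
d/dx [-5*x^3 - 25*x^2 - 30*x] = -15*x^2 - 50*x - 30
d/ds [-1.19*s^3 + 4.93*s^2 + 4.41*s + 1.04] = -3.57*s^2 + 9.86*s + 4.41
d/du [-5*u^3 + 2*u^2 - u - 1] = -15*u^2 + 4*u - 1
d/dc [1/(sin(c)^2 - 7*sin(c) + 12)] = (7 - 2*sin(c))*cos(c)/(sin(c)^2 - 7*sin(c) + 12)^2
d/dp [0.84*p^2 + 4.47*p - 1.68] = 1.68*p + 4.47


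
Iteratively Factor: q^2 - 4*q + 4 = (q - 2)*(q - 2)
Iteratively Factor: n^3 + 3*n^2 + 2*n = (n + 2)*(n^2 + n) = n*(n + 2)*(n + 1)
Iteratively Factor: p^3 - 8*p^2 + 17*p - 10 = (p - 1)*(p^2 - 7*p + 10) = (p - 2)*(p - 1)*(p - 5)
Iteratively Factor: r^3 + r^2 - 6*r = (r)*(r^2 + r - 6) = r*(r - 2)*(r + 3)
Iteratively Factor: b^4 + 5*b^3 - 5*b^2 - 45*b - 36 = (b + 4)*(b^3 + b^2 - 9*b - 9) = (b - 3)*(b + 4)*(b^2 + 4*b + 3) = (b - 3)*(b + 3)*(b + 4)*(b + 1)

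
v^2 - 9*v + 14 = (v - 7)*(v - 2)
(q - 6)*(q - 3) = q^2 - 9*q + 18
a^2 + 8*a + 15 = (a + 3)*(a + 5)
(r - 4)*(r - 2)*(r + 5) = r^3 - r^2 - 22*r + 40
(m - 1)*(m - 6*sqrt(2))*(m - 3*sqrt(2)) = m^3 - 9*sqrt(2)*m^2 - m^2 + 9*sqrt(2)*m + 36*m - 36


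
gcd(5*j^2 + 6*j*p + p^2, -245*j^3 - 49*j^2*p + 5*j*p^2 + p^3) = 5*j + p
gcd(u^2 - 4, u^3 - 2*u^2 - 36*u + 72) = u - 2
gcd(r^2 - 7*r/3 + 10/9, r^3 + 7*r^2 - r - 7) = 1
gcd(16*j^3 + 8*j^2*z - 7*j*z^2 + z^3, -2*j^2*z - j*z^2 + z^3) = j + z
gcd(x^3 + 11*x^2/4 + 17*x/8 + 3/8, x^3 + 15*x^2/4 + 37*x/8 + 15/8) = x^2 + 5*x/2 + 3/2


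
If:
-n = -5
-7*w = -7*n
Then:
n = 5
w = 5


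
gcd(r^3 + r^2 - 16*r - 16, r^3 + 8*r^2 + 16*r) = r + 4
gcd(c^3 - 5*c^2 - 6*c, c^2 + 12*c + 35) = 1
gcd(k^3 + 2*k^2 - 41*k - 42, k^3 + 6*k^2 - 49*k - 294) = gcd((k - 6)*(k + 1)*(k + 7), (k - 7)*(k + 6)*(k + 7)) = k + 7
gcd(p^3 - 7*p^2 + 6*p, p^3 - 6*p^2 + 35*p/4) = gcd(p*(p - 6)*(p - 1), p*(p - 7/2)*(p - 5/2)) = p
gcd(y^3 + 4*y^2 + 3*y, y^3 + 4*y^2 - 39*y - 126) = y + 3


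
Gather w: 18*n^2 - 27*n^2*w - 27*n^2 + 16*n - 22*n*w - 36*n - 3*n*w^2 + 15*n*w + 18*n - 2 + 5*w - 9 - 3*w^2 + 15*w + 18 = -9*n^2 - 2*n + w^2*(-3*n - 3) + w*(-27*n^2 - 7*n + 20) + 7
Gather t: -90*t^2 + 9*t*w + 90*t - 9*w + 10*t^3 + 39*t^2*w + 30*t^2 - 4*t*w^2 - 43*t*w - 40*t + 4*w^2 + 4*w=10*t^3 + t^2*(39*w - 60) + t*(-4*w^2 - 34*w + 50) + 4*w^2 - 5*w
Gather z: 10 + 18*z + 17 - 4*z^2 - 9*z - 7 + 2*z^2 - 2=-2*z^2 + 9*z + 18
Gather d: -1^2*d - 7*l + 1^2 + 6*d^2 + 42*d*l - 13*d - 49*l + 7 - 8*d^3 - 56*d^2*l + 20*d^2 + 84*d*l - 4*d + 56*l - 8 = -8*d^3 + d^2*(26 - 56*l) + d*(126*l - 18)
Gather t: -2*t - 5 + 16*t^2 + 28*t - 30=16*t^2 + 26*t - 35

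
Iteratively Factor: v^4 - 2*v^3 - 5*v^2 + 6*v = (v - 3)*(v^3 + v^2 - 2*v) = (v - 3)*(v + 2)*(v^2 - v) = v*(v - 3)*(v + 2)*(v - 1)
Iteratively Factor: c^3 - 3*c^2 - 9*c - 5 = (c - 5)*(c^2 + 2*c + 1) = (c - 5)*(c + 1)*(c + 1)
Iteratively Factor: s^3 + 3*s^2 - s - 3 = (s - 1)*(s^2 + 4*s + 3) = (s - 1)*(s + 1)*(s + 3)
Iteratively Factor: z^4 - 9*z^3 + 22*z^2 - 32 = (z - 2)*(z^3 - 7*z^2 + 8*z + 16) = (z - 4)*(z - 2)*(z^2 - 3*z - 4) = (z - 4)^2*(z - 2)*(z + 1)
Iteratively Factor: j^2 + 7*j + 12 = (j + 4)*(j + 3)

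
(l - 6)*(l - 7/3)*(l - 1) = l^3 - 28*l^2/3 + 67*l/3 - 14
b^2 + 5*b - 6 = (b - 1)*(b + 6)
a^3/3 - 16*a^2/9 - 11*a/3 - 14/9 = (a/3 + 1/3)*(a - 7)*(a + 2/3)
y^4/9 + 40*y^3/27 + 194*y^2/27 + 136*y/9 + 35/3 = (y/3 + 1)^2*(y + 7/3)*(y + 5)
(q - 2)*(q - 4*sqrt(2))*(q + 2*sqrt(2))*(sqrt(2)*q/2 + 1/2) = sqrt(2)*q^4/2 - 3*q^3/2 - sqrt(2)*q^3 - 9*sqrt(2)*q^2 + 3*q^2 - 8*q + 18*sqrt(2)*q + 16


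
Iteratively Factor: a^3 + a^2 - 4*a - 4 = (a - 2)*(a^2 + 3*a + 2) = (a - 2)*(a + 1)*(a + 2)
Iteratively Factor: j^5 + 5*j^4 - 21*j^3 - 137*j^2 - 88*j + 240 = (j + 3)*(j^4 + 2*j^3 - 27*j^2 - 56*j + 80) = (j - 5)*(j + 3)*(j^3 + 7*j^2 + 8*j - 16) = (j - 5)*(j + 3)*(j + 4)*(j^2 + 3*j - 4) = (j - 5)*(j + 3)*(j + 4)^2*(j - 1)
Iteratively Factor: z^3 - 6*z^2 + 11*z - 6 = (z - 1)*(z^2 - 5*z + 6) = (z - 2)*(z - 1)*(z - 3)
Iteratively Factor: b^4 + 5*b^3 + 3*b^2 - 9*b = (b)*(b^3 + 5*b^2 + 3*b - 9) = b*(b + 3)*(b^2 + 2*b - 3) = b*(b - 1)*(b + 3)*(b + 3)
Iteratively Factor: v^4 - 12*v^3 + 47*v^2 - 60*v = (v - 3)*(v^3 - 9*v^2 + 20*v) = (v - 4)*(v - 3)*(v^2 - 5*v) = v*(v - 4)*(v - 3)*(v - 5)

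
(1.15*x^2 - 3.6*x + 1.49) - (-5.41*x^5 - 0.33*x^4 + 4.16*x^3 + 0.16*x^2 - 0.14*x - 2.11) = 5.41*x^5 + 0.33*x^4 - 4.16*x^3 + 0.99*x^2 - 3.46*x + 3.6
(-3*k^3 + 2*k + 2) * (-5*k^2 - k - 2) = 15*k^5 + 3*k^4 - 4*k^3 - 12*k^2 - 6*k - 4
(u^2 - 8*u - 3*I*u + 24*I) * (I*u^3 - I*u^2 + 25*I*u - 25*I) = I*u^5 + 3*u^4 - 9*I*u^4 - 27*u^3 + 33*I*u^3 + 99*u^2 - 225*I*u^2 - 675*u + 200*I*u + 600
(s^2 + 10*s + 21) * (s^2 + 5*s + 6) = s^4 + 15*s^3 + 77*s^2 + 165*s + 126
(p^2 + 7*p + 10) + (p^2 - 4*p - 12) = 2*p^2 + 3*p - 2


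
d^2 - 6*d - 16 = (d - 8)*(d + 2)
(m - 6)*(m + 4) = m^2 - 2*m - 24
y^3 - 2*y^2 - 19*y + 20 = (y - 5)*(y - 1)*(y + 4)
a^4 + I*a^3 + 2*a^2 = a^2*(a - I)*(a + 2*I)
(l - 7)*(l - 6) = l^2 - 13*l + 42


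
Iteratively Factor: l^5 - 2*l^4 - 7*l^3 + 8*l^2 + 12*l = (l - 2)*(l^4 - 7*l^2 - 6*l) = (l - 3)*(l - 2)*(l^3 + 3*l^2 + 2*l) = (l - 3)*(l - 2)*(l + 2)*(l^2 + l) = (l - 3)*(l - 2)*(l + 1)*(l + 2)*(l)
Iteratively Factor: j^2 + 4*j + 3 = (j + 1)*(j + 3)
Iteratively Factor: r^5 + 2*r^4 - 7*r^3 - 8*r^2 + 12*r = (r + 2)*(r^4 - 7*r^2 + 6*r) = (r - 2)*(r + 2)*(r^3 + 2*r^2 - 3*r) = r*(r - 2)*(r + 2)*(r^2 + 2*r - 3) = r*(r - 2)*(r + 2)*(r + 3)*(r - 1)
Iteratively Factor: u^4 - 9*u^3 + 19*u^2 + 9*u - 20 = (u - 1)*(u^3 - 8*u^2 + 11*u + 20) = (u - 5)*(u - 1)*(u^2 - 3*u - 4) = (u - 5)*(u - 1)*(u + 1)*(u - 4)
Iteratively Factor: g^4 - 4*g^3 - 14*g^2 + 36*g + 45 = (g + 3)*(g^3 - 7*g^2 + 7*g + 15) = (g + 1)*(g + 3)*(g^2 - 8*g + 15) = (g - 5)*(g + 1)*(g + 3)*(g - 3)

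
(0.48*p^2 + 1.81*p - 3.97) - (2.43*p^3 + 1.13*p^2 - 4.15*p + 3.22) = -2.43*p^3 - 0.65*p^2 + 5.96*p - 7.19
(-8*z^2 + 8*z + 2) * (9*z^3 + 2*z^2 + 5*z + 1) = -72*z^5 + 56*z^4 - 6*z^3 + 36*z^2 + 18*z + 2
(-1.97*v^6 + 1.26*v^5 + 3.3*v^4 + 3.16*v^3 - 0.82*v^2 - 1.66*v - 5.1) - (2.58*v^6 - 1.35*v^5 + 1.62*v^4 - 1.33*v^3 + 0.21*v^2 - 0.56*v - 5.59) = -4.55*v^6 + 2.61*v^5 + 1.68*v^4 + 4.49*v^3 - 1.03*v^2 - 1.1*v + 0.49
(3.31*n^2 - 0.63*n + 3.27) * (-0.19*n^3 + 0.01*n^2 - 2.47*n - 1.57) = -0.6289*n^5 + 0.1528*n^4 - 8.8033*n^3 - 3.6079*n^2 - 7.0878*n - 5.1339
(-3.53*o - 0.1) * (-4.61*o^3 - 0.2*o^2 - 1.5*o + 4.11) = 16.2733*o^4 + 1.167*o^3 + 5.315*o^2 - 14.3583*o - 0.411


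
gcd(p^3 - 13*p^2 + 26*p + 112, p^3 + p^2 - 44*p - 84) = p^2 - 5*p - 14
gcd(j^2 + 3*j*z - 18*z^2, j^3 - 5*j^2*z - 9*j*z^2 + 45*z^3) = -j + 3*z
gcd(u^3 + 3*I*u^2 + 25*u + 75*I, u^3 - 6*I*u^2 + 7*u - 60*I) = u^2 - 2*I*u + 15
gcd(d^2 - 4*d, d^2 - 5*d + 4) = d - 4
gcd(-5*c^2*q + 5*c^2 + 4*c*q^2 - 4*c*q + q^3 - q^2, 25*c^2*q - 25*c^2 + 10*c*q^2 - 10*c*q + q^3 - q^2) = 5*c*q - 5*c + q^2 - q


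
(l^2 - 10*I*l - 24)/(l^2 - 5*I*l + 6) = (l - 4*I)/(l + I)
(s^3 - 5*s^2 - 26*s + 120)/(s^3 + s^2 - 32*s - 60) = (s - 4)/(s + 2)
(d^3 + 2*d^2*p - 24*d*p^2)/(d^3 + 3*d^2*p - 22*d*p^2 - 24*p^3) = d/(d + p)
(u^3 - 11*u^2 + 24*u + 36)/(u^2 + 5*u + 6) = (u^3 - 11*u^2 + 24*u + 36)/(u^2 + 5*u + 6)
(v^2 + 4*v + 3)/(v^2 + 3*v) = (v + 1)/v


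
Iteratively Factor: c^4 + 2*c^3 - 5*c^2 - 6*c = (c + 1)*(c^3 + c^2 - 6*c) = (c - 2)*(c + 1)*(c^2 + 3*c) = (c - 2)*(c + 1)*(c + 3)*(c)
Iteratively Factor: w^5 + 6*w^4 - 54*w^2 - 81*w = (w + 3)*(w^4 + 3*w^3 - 9*w^2 - 27*w) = w*(w + 3)*(w^3 + 3*w^2 - 9*w - 27) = w*(w - 3)*(w + 3)*(w^2 + 6*w + 9) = w*(w - 3)*(w + 3)^2*(w + 3)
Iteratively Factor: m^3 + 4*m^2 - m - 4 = (m - 1)*(m^2 + 5*m + 4) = (m - 1)*(m + 1)*(m + 4)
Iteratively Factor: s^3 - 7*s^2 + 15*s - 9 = (s - 1)*(s^2 - 6*s + 9) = (s - 3)*(s - 1)*(s - 3)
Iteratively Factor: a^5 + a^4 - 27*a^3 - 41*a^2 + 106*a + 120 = (a - 5)*(a^4 + 6*a^3 + 3*a^2 - 26*a - 24) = (a - 5)*(a - 2)*(a^3 + 8*a^2 + 19*a + 12) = (a - 5)*(a - 2)*(a + 3)*(a^2 + 5*a + 4) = (a - 5)*(a - 2)*(a + 3)*(a + 4)*(a + 1)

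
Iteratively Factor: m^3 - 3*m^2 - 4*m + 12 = (m - 2)*(m^2 - m - 6) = (m - 3)*(m - 2)*(m + 2)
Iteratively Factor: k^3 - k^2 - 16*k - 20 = (k - 5)*(k^2 + 4*k + 4) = (k - 5)*(k + 2)*(k + 2)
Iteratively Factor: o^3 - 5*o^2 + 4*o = (o - 1)*(o^2 - 4*o) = (o - 4)*(o - 1)*(o)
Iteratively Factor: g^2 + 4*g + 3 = (g + 1)*(g + 3)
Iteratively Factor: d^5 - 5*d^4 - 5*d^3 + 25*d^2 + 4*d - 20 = (d - 5)*(d^4 - 5*d^2 + 4) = (d - 5)*(d - 1)*(d^3 + d^2 - 4*d - 4) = (d - 5)*(d - 2)*(d - 1)*(d^2 + 3*d + 2) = (d - 5)*(d - 2)*(d - 1)*(d + 2)*(d + 1)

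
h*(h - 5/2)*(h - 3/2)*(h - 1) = h^4 - 5*h^3 + 31*h^2/4 - 15*h/4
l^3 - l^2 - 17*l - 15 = (l - 5)*(l + 1)*(l + 3)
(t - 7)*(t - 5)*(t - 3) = t^3 - 15*t^2 + 71*t - 105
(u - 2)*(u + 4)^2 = u^3 + 6*u^2 - 32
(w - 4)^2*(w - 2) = w^3 - 10*w^2 + 32*w - 32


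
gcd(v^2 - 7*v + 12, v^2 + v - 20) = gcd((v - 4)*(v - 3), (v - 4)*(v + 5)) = v - 4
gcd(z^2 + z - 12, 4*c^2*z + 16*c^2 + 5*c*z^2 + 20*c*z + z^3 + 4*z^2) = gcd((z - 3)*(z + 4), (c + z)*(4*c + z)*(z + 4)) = z + 4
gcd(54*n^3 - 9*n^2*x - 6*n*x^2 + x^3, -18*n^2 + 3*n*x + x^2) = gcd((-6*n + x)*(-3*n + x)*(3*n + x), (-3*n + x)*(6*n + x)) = -3*n + x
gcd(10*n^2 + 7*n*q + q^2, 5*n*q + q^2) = 5*n + q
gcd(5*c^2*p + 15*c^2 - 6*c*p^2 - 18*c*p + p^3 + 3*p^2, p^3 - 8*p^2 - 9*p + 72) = p + 3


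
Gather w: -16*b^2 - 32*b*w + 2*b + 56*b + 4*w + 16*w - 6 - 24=-16*b^2 + 58*b + w*(20 - 32*b) - 30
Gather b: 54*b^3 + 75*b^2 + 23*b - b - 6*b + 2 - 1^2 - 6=54*b^3 + 75*b^2 + 16*b - 5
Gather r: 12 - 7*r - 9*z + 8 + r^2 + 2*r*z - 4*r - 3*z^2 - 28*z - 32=r^2 + r*(2*z - 11) - 3*z^2 - 37*z - 12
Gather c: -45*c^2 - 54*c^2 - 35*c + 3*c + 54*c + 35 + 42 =-99*c^2 + 22*c + 77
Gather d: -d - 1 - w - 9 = -d - w - 10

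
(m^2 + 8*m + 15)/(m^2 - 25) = (m + 3)/(m - 5)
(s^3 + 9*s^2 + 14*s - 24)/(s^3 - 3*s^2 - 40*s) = (-s^3 - 9*s^2 - 14*s + 24)/(s*(-s^2 + 3*s + 40))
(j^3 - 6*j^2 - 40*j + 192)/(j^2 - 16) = (j^2 - 2*j - 48)/(j + 4)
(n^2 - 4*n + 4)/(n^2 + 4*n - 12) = (n - 2)/(n + 6)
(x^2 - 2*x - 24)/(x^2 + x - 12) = (x - 6)/(x - 3)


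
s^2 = s^2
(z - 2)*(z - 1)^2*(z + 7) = z^4 + 3*z^3 - 23*z^2 + 33*z - 14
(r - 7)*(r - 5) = r^2 - 12*r + 35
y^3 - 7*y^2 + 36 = (y - 6)*(y - 3)*(y + 2)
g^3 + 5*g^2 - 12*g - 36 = (g - 3)*(g + 2)*(g + 6)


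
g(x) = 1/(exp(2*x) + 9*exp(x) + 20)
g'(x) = (-2*exp(2*x) - 9*exp(x))/(exp(2*x) + 9*exp(x) + 20)^2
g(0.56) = 0.03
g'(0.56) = -0.01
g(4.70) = 0.00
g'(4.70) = -0.00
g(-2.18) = 0.05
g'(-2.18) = -0.00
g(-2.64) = 0.05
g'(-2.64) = -0.00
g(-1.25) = 0.04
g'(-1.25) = -0.01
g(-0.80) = 0.04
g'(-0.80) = -0.01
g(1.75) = 0.01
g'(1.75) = -0.01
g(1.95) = 0.01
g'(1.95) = -0.01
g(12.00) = 0.00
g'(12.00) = 0.00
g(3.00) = 0.00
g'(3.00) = 0.00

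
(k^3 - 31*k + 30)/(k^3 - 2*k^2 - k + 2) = (k^2 + k - 30)/(k^2 - k - 2)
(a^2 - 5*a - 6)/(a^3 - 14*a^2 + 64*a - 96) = (a + 1)/(a^2 - 8*a + 16)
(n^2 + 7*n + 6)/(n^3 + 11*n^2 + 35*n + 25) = (n + 6)/(n^2 + 10*n + 25)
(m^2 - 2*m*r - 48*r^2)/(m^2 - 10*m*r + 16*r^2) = (-m - 6*r)/(-m + 2*r)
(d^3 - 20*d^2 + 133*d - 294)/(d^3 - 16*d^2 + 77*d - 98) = (d - 6)/(d - 2)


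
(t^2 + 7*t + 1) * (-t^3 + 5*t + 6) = -t^5 - 7*t^4 + 4*t^3 + 41*t^2 + 47*t + 6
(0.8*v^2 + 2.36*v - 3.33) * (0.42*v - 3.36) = 0.336*v^3 - 1.6968*v^2 - 9.3282*v + 11.1888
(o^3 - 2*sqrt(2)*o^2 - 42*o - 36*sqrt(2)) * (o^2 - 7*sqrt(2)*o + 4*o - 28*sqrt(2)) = o^5 - 9*sqrt(2)*o^4 + 4*o^4 - 36*sqrt(2)*o^3 - 14*o^3 - 56*o^2 + 258*sqrt(2)*o^2 + 504*o + 1032*sqrt(2)*o + 2016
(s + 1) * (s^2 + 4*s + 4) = s^3 + 5*s^2 + 8*s + 4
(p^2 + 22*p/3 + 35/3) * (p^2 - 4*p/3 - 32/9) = p^4 + 6*p^3 - 5*p^2/3 - 1124*p/27 - 1120/27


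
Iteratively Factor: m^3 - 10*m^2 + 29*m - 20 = (m - 1)*(m^2 - 9*m + 20) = (m - 4)*(m - 1)*(m - 5)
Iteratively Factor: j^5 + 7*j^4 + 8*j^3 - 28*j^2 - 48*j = (j + 4)*(j^4 + 3*j^3 - 4*j^2 - 12*j) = (j - 2)*(j + 4)*(j^3 + 5*j^2 + 6*j) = j*(j - 2)*(j + 4)*(j^2 + 5*j + 6) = j*(j - 2)*(j + 3)*(j + 4)*(j + 2)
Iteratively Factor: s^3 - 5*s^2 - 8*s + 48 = (s - 4)*(s^2 - s - 12) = (s - 4)^2*(s + 3)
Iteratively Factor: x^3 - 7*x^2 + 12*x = (x - 3)*(x^2 - 4*x) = x*(x - 3)*(x - 4)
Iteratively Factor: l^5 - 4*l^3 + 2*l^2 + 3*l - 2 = (l + 2)*(l^4 - 2*l^3 + 2*l - 1) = (l - 1)*(l + 2)*(l^3 - l^2 - l + 1) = (l - 1)^2*(l + 2)*(l^2 - 1) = (l - 1)^2*(l + 1)*(l + 2)*(l - 1)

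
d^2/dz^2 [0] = 0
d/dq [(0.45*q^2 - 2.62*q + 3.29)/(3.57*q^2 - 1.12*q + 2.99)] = (8.8494*q^2 - 20.7996*q - 4.149)/(12.7449*q^4 - 7.9968*q^3 + 22.603*q^2 - 6.6976*q + 8.9401)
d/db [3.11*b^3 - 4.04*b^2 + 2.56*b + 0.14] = 9.33*b^2 - 8.08*b + 2.56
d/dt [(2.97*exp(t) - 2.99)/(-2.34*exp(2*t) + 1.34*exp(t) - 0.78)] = (6.9498*exp(2*t) - 13.9932*exp(t) + 1.69)*exp(t)/(5.4756*exp(4*t) - 6.2712*exp(3*t) + 5.446*exp(2*t) - 2.0904*exp(t) + 0.6084)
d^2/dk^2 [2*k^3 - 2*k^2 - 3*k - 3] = 12*k - 4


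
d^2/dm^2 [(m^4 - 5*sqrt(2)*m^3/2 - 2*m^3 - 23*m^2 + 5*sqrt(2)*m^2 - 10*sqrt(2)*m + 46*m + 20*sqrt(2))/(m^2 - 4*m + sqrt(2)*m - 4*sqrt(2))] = 2*(m^6 - 12*m^5 + 3*sqrt(2)*m^5 - 36*sqrt(2)*m^4 + 54*m^4 - 136*m^3 + 124*sqrt(2)*m^3 - 252*sqrt(2)*m^2 + 120*m^2 - 312*m + 72*sqrt(2)*m - 296*sqrt(2) - 208)/(m^6 - 12*m^5 + 3*sqrt(2)*m^5 - 36*sqrt(2)*m^4 + 54*m^4 - 136*m^3 + 146*sqrt(2)*m^3 - 216*sqrt(2)*m^2 + 288*m^2 - 384*m + 96*sqrt(2)*m - 128*sqrt(2))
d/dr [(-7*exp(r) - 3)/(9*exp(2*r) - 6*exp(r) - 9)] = (7*exp(2*r) + 6*exp(r) + 5)*exp(r)/(9*exp(4*r) - 12*exp(3*r) - 14*exp(2*r) + 12*exp(r) + 9)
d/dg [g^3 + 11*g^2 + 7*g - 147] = 3*g^2 + 22*g + 7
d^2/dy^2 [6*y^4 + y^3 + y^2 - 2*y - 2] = 72*y^2 + 6*y + 2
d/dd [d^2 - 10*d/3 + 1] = 2*d - 10/3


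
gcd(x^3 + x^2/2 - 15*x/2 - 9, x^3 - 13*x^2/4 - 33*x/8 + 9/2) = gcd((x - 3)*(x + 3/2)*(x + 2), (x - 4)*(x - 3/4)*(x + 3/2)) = x + 3/2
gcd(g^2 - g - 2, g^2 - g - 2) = g^2 - g - 2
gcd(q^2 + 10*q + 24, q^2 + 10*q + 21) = 1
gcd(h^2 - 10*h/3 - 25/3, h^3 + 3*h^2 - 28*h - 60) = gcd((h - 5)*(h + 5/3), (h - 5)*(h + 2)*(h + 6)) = h - 5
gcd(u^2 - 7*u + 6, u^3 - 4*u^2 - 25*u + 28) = u - 1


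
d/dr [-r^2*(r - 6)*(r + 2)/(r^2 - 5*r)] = (-2*r^3 + 19*r^2 - 40*r - 60)/(r^2 - 10*r + 25)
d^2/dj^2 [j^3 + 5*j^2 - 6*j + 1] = 6*j + 10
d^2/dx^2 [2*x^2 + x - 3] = 4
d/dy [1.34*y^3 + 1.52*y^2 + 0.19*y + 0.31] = 4.02*y^2 + 3.04*y + 0.19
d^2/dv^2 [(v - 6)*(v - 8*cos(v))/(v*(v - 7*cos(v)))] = (v^5*cos(v) - 2*v^4*sin(v) - 6*v^4*cos(v) + 7*v^4*cos(2*v)/2 - 21*v^4/2 + 24*v^3*sin(v) - 7*v^3*sin(2*v) - 2*v^3*cos(v) - 21*v^3*cos(2*v) + 51*v^3 + 288*v^2*cos(v) - 1008*v*cos(2*v) - 1008*v + 3528*cos(v) + 1176*cos(3*v))/(v^3*(v - 7*cos(v))^3)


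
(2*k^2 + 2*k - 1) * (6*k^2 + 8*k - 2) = 12*k^4 + 28*k^3 + 6*k^2 - 12*k + 2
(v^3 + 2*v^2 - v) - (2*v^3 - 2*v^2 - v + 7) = -v^3 + 4*v^2 - 7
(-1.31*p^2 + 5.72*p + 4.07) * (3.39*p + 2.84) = -4.4409*p^3 + 15.6704*p^2 + 30.0421*p + 11.5588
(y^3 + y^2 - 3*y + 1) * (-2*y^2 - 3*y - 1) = -2*y^5 - 5*y^4 + 2*y^3 + 6*y^2 - 1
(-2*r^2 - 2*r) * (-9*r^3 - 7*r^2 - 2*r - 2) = 18*r^5 + 32*r^4 + 18*r^3 + 8*r^2 + 4*r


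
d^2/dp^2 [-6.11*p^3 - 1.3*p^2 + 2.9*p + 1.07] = -36.66*p - 2.6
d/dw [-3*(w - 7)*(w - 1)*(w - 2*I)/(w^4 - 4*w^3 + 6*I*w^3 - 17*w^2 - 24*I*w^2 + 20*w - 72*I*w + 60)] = (3*w^6 + w^5*(-48 - 12*I) + w^4*(246 + 96*I) + w^3*(-864 + 132*I) + w^2*(1923 - 2424*I) + w*(864 + 2148*I) - 4284 - 3720*I)/(w^8 + w^7*(-8 + 12*I) + w^6*(-54 - 96*I) + w^5*(464 - 156*I) + w^4*(537 + 1632*I) + w^3*(-4616 + 2208*I) + w^2*(-6824 - 5760*I) + w*(2400 - 8640*I) + 3600)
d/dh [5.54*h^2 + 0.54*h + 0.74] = 11.08*h + 0.54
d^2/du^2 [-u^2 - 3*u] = -2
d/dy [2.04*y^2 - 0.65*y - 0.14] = 4.08*y - 0.65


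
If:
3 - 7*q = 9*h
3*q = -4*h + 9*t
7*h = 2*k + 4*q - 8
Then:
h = 63*t - 9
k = 765*t/2 - 103/2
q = 12 - 81*t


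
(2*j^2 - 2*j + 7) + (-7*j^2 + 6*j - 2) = -5*j^2 + 4*j + 5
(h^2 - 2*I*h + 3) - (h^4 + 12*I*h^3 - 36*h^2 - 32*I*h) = -h^4 - 12*I*h^3 + 37*h^2 + 30*I*h + 3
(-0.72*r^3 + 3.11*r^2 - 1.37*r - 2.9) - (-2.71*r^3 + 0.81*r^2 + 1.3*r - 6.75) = 1.99*r^3 + 2.3*r^2 - 2.67*r + 3.85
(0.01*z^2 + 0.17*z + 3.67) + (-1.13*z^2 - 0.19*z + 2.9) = -1.12*z^2 - 0.02*z + 6.57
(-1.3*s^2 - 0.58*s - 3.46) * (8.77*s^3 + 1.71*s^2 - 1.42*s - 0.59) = -11.401*s^5 - 7.3096*s^4 - 29.49*s^3 - 4.326*s^2 + 5.2554*s + 2.0414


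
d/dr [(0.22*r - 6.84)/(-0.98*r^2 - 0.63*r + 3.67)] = (0.2156*r^2 - 13.4064*r - 3.5018)/(0.9604*r^4 + 1.2348*r^3 - 6.7963*r^2 - 4.6242*r + 13.4689)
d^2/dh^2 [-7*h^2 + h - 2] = -14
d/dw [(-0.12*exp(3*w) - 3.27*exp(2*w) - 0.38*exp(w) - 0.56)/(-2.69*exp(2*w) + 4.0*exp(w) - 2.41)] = (0.3228*exp(4*w) - 0.960000000000001*exp(3*w) - 13.2346*exp(2*w) + 12.7486*exp(w) + 3.1558)*exp(w)/(7.2361*exp(4*w) - 21.52*exp(3*w) + 28.9658*exp(2*w) - 19.28*exp(w) + 5.8081)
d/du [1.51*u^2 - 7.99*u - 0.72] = 3.02*u - 7.99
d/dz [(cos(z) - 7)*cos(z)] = (7 - 2*cos(z))*sin(z)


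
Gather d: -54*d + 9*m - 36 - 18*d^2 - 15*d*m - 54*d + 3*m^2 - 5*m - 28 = -18*d^2 + d*(-15*m - 108) + 3*m^2 + 4*m - 64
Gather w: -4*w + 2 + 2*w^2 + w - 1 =2*w^2 - 3*w + 1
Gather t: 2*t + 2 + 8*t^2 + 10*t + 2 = 8*t^2 + 12*t + 4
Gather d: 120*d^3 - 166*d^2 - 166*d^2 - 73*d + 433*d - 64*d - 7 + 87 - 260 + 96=120*d^3 - 332*d^2 + 296*d - 84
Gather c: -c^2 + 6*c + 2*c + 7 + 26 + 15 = -c^2 + 8*c + 48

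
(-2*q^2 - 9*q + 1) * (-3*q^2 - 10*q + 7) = 6*q^4 + 47*q^3 + 73*q^2 - 73*q + 7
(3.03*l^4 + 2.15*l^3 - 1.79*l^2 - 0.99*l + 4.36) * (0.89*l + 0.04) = 2.6967*l^5 + 2.0347*l^4 - 1.5071*l^3 - 0.9527*l^2 + 3.8408*l + 0.1744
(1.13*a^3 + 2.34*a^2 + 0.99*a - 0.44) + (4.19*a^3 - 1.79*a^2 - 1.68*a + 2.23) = 5.32*a^3 + 0.55*a^2 - 0.69*a + 1.79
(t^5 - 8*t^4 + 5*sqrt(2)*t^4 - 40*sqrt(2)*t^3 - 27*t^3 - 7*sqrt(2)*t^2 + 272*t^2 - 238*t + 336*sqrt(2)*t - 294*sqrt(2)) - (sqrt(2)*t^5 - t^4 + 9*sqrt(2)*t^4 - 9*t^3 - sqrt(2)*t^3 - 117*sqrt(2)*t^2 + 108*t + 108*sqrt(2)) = -sqrt(2)*t^5 + t^5 - 7*t^4 - 4*sqrt(2)*t^4 - 39*sqrt(2)*t^3 - 18*t^3 + 110*sqrt(2)*t^2 + 272*t^2 - 346*t + 336*sqrt(2)*t - 402*sqrt(2)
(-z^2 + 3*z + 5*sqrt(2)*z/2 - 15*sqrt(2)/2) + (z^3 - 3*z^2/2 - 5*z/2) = z^3 - 5*z^2/2 + z/2 + 5*sqrt(2)*z/2 - 15*sqrt(2)/2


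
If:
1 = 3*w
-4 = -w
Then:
No Solution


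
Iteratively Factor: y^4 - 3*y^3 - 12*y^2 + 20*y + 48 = (y + 2)*(y^3 - 5*y^2 - 2*y + 24) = (y - 4)*(y + 2)*(y^2 - y - 6) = (y - 4)*(y + 2)^2*(y - 3)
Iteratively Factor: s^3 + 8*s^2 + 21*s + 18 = (s + 3)*(s^2 + 5*s + 6) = (s + 2)*(s + 3)*(s + 3)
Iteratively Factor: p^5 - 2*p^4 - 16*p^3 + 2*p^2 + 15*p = (p + 3)*(p^4 - 5*p^3 - p^2 + 5*p) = (p - 1)*(p + 3)*(p^3 - 4*p^2 - 5*p) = (p - 1)*(p + 1)*(p + 3)*(p^2 - 5*p) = (p - 5)*(p - 1)*(p + 1)*(p + 3)*(p)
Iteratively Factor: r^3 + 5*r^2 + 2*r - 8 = (r + 4)*(r^2 + r - 2) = (r + 2)*(r + 4)*(r - 1)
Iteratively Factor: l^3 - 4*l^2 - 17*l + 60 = (l + 4)*(l^2 - 8*l + 15) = (l - 5)*(l + 4)*(l - 3)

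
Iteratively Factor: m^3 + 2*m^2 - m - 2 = (m + 1)*(m^2 + m - 2) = (m + 1)*(m + 2)*(m - 1)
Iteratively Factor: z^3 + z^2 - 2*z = (z + 2)*(z^2 - z) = (z - 1)*(z + 2)*(z)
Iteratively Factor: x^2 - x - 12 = (x - 4)*(x + 3)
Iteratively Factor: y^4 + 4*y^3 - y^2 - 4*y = (y + 1)*(y^3 + 3*y^2 - 4*y) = (y - 1)*(y + 1)*(y^2 + 4*y) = y*(y - 1)*(y + 1)*(y + 4)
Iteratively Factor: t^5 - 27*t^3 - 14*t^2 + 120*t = (t - 2)*(t^4 + 2*t^3 - 23*t^2 - 60*t) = (t - 2)*(t + 3)*(t^3 - t^2 - 20*t) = t*(t - 2)*(t + 3)*(t^2 - t - 20) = t*(t - 5)*(t - 2)*(t + 3)*(t + 4)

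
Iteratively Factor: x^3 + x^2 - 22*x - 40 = (x + 2)*(x^2 - x - 20) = (x - 5)*(x + 2)*(x + 4)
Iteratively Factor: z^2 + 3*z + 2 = (z + 1)*(z + 2)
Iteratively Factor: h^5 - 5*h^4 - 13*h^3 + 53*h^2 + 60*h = (h + 3)*(h^4 - 8*h^3 + 11*h^2 + 20*h) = (h - 5)*(h + 3)*(h^3 - 3*h^2 - 4*h) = (h - 5)*(h + 1)*(h + 3)*(h^2 - 4*h) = (h - 5)*(h - 4)*(h + 1)*(h + 3)*(h)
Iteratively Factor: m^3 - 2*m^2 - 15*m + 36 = (m + 4)*(m^2 - 6*m + 9) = (m - 3)*(m + 4)*(m - 3)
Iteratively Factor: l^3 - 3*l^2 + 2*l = (l)*(l^2 - 3*l + 2) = l*(l - 1)*(l - 2)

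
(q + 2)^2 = q^2 + 4*q + 4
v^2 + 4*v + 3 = (v + 1)*(v + 3)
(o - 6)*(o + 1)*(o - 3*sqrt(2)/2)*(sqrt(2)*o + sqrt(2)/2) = sqrt(2)*o^4 - 9*sqrt(2)*o^3/2 - 3*o^3 - 17*sqrt(2)*o^2/2 + 27*o^2/2 - 3*sqrt(2)*o + 51*o/2 + 9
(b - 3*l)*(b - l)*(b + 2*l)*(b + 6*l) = b^4 + 4*b^3*l - 17*b^2*l^2 - 24*b*l^3 + 36*l^4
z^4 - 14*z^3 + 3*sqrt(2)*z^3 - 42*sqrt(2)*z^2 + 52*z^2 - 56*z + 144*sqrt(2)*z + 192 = (z - 8)*(z - 6)*(z + sqrt(2))*(z + 2*sqrt(2))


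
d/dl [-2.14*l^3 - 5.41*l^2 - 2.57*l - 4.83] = -6.42*l^2 - 10.82*l - 2.57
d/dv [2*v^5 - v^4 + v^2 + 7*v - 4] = 10*v^4 - 4*v^3 + 2*v + 7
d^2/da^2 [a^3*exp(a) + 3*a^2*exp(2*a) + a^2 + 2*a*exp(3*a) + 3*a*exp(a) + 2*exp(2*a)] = a^3*exp(a) + 12*a^2*exp(2*a) + 6*a^2*exp(a) + 18*a*exp(3*a) + 24*a*exp(2*a) + 9*a*exp(a) + 12*exp(3*a) + 14*exp(2*a) + 6*exp(a) + 2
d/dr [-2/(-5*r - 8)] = -10/(5*r + 8)^2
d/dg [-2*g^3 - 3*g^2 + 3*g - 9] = -6*g^2 - 6*g + 3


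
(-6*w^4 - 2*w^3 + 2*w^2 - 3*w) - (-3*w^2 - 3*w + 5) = -6*w^4 - 2*w^3 + 5*w^2 - 5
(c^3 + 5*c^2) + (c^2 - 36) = c^3 + 6*c^2 - 36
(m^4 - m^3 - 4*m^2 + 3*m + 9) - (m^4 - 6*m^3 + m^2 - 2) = 5*m^3 - 5*m^2 + 3*m + 11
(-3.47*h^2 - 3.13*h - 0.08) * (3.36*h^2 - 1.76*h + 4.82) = -11.6592*h^4 - 4.4096*h^3 - 11.4854*h^2 - 14.9458*h - 0.3856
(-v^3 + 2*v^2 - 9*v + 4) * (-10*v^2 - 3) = 10*v^5 - 20*v^4 + 93*v^3 - 46*v^2 + 27*v - 12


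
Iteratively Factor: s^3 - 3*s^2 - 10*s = (s)*(s^2 - 3*s - 10) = s*(s + 2)*(s - 5)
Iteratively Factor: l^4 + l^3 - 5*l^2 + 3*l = (l + 3)*(l^3 - 2*l^2 + l) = (l - 1)*(l + 3)*(l^2 - l) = l*(l - 1)*(l + 3)*(l - 1)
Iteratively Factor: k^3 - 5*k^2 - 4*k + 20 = (k - 2)*(k^2 - 3*k - 10) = (k - 2)*(k + 2)*(k - 5)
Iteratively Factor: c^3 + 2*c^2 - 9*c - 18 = (c + 2)*(c^2 - 9) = (c + 2)*(c + 3)*(c - 3)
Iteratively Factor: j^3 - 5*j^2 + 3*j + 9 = (j + 1)*(j^2 - 6*j + 9) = (j - 3)*(j + 1)*(j - 3)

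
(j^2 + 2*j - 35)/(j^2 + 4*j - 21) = (j - 5)/(j - 3)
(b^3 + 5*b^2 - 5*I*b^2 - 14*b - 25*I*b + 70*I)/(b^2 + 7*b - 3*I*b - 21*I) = (b^2 - b*(2 + 5*I) + 10*I)/(b - 3*I)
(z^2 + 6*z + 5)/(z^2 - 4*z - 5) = (z + 5)/(z - 5)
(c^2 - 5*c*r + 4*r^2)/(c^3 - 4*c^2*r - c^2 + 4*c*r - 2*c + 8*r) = (c - r)/(c^2 - c - 2)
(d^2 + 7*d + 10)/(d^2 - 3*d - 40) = (d + 2)/(d - 8)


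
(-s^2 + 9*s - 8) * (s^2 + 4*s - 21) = -s^4 + 5*s^3 + 49*s^2 - 221*s + 168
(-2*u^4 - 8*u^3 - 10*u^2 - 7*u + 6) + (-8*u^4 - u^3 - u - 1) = -10*u^4 - 9*u^3 - 10*u^2 - 8*u + 5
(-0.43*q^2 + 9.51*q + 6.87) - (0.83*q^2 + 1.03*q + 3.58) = -1.26*q^2 + 8.48*q + 3.29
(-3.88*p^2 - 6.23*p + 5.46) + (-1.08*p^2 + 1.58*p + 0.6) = -4.96*p^2 - 4.65*p + 6.06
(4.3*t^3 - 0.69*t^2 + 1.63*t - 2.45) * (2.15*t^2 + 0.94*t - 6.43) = 9.245*t^5 + 2.5585*t^4 - 24.7931*t^3 + 0.701399999999999*t^2 - 12.7839*t + 15.7535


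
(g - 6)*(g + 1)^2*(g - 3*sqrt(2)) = g^4 - 3*sqrt(2)*g^3 - 4*g^3 - 11*g^2 + 12*sqrt(2)*g^2 - 6*g + 33*sqrt(2)*g + 18*sqrt(2)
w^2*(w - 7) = w^3 - 7*w^2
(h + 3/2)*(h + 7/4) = h^2 + 13*h/4 + 21/8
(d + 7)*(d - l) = d^2 - d*l + 7*d - 7*l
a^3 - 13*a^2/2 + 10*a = a*(a - 4)*(a - 5/2)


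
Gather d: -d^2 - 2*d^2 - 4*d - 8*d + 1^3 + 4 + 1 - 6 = -3*d^2 - 12*d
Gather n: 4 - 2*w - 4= -2*w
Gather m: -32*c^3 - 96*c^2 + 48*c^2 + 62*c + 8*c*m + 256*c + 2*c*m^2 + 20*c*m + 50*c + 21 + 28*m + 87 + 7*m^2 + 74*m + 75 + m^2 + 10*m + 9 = -32*c^3 - 48*c^2 + 368*c + m^2*(2*c + 8) + m*(28*c + 112) + 192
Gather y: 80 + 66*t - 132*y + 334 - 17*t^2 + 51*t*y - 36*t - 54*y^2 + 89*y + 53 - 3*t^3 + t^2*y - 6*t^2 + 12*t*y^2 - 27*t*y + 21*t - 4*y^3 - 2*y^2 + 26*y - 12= -3*t^3 - 23*t^2 + 51*t - 4*y^3 + y^2*(12*t - 56) + y*(t^2 + 24*t - 17) + 455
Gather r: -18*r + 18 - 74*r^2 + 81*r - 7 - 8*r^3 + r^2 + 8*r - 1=-8*r^3 - 73*r^2 + 71*r + 10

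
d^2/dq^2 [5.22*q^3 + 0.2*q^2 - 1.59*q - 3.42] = 31.32*q + 0.4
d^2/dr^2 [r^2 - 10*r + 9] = 2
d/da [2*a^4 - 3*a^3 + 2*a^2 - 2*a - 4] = 8*a^3 - 9*a^2 + 4*a - 2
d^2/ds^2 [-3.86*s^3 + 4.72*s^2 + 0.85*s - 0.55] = 9.44 - 23.16*s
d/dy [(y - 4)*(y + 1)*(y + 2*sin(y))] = (y - 4)*(y + 1)*(2*cos(y) + 1) + (y - 4)*(y + 2*sin(y)) + (y + 1)*(y + 2*sin(y))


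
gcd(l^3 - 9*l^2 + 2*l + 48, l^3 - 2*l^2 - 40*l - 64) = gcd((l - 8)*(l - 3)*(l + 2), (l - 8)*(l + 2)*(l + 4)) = l^2 - 6*l - 16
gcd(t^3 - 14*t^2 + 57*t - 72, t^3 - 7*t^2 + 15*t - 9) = t^2 - 6*t + 9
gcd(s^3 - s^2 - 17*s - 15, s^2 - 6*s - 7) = s + 1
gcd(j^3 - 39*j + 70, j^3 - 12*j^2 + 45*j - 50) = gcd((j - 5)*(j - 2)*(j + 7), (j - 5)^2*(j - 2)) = j^2 - 7*j + 10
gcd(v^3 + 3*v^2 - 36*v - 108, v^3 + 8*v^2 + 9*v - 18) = v^2 + 9*v + 18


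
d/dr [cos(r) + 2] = -sin(r)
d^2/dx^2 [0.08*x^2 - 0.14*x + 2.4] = 0.160000000000000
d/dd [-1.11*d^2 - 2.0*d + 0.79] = -2.22*d - 2.0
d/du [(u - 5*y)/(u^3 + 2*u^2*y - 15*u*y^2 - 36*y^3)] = (-2*u^2 + 19*u*y - 37*y^2)/(u^5 + u^4*y - 29*u^3*y^2 - 45*u^2*y^3 + 216*u*y^4 + 432*y^5)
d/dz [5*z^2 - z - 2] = 10*z - 1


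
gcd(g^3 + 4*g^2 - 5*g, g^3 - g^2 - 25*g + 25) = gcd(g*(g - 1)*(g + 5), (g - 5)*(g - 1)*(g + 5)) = g^2 + 4*g - 5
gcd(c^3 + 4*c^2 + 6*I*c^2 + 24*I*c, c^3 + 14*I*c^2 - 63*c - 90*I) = c + 6*I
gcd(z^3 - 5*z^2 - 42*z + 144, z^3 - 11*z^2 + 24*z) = z^2 - 11*z + 24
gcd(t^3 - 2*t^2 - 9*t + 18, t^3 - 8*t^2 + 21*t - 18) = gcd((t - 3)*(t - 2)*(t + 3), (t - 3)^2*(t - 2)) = t^2 - 5*t + 6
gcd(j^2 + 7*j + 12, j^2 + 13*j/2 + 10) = j + 4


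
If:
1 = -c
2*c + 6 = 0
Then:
No Solution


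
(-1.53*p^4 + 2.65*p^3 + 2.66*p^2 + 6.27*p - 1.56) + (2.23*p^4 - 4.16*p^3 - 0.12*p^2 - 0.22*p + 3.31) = 0.7*p^4 - 1.51*p^3 + 2.54*p^2 + 6.05*p + 1.75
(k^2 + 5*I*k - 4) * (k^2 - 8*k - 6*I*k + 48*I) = k^4 - 8*k^3 - I*k^3 + 26*k^2 + 8*I*k^2 - 208*k + 24*I*k - 192*I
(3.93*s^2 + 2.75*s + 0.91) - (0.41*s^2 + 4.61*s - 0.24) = 3.52*s^2 - 1.86*s + 1.15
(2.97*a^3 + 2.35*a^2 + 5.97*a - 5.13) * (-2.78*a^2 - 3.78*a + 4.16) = -8.2566*a^5 - 17.7596*a^4 - 13.1244*a^3 + 1.4708*a^2 + 44.2266*a - 21.3408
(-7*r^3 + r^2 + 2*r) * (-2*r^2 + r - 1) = 14*r^5 - 9*r^4 + 4*r^3 + r^2 - 2*r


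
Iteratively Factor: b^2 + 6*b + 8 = (b + 2)*(b + 4)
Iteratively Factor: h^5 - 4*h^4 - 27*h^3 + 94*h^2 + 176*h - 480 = (h + 3)*(h^4 - 7*h^3 - 6*h^2 + 112*h - 160) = (h + 3)*(h + 4)*(h^3 - 11*h^2 + 38*h - 40) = (h - 4)*(h + 3)*(h + 4)*(h^2 - 7*h + 10) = (h - 5)*(h - 4)*(h + 3)*(h + 4)*(h - 2)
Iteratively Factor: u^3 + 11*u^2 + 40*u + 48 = (u + 4)*(u^2 + 7*u + 12) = (u + 3)*(u + 4)*(u + 4)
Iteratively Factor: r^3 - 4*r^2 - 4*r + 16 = (r + 2)*(r^2 - 6*r + 8) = (r - 2)*(r + 2)*(r - 4)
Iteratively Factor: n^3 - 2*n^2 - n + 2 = (n + 1)*(n^2 - 3*n + 2) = (n - 2)*(n + 1)*(n - 1)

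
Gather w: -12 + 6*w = 6*w - 12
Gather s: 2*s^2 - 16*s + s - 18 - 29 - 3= 2*s^2 - 15*s - 50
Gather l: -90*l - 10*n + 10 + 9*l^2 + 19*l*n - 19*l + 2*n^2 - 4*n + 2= 9*l^2 + l*(19*n - 109) + 2*n^2 - 14*n + 12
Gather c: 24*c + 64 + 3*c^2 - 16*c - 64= 3*c^2 + 8*c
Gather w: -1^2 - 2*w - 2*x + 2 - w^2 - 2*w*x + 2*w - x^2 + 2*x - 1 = -w^2 - 2*w*x - x^2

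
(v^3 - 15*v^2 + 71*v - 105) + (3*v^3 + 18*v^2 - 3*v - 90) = 4*v^3 + 3*v^2 + 68*v - 195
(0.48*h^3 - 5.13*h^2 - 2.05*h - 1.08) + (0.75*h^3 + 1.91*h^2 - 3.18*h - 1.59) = 1.23*h^3 - 3.22*h^2 - 5.23*h - 2.67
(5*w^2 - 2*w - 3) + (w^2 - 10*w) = 6*w^2 - 12*w - 3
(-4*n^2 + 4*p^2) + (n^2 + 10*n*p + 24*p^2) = -3*n^2 + 10*n*p + 28*p^2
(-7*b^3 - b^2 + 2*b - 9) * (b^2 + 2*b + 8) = -7*b^5 - 15*b^4 - 56*b^3 - 13*b^2 - 2*b - 72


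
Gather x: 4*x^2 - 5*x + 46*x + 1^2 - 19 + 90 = 4*x^2 + 41*x + 72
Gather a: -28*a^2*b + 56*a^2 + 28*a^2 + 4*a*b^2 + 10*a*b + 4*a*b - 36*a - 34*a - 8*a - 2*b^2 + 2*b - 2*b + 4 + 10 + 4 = a^2*(84 - 28*b) + a*(4*b^2 + 14*b - 78) - 2*b^2 + 18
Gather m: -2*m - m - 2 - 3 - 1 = -3*m - 6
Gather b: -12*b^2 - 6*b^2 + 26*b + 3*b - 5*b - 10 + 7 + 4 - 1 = -18*b^2 + 24*b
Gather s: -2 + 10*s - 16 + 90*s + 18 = 100*s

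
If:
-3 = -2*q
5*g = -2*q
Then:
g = -3/5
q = 3/2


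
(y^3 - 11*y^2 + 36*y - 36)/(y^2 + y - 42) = (y^2 - 5*y + 6)/(y + 7)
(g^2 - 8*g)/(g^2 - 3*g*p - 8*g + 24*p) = g/(g - 3*p)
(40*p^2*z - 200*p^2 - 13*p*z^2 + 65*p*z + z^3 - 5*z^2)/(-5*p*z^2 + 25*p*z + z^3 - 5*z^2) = (-8*p + z)/z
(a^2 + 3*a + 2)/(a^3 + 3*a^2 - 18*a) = (a^2 + 3*a + 2)/(a*(a^2 + 3*a - 18))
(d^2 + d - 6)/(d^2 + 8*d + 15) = (d - 2)/(d + 5)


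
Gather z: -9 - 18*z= -18*z - 9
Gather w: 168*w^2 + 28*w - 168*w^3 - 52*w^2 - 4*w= -168*w^3 + 116*w^2 + 24*w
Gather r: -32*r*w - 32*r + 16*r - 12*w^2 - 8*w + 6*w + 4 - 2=r*(-32*w - 16) - 12*w^2 - 2*w + 2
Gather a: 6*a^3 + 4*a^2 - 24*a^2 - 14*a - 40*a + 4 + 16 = 6*a^3 - 20*a^2 - 54*a + 20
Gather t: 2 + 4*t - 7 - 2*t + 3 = 2*t - 2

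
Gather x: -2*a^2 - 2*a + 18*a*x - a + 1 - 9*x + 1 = -2*a^2 - 3*a + x*(18*a - 9) + 2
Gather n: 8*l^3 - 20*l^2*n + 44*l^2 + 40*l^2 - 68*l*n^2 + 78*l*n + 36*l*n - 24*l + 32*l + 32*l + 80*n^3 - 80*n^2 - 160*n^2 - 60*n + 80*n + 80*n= 8*l^3 + 84*l^2 + 40*l + 80*n^3 + n^2*(-68*l - 240) + n*(-20*l^2 + 114*l + 100)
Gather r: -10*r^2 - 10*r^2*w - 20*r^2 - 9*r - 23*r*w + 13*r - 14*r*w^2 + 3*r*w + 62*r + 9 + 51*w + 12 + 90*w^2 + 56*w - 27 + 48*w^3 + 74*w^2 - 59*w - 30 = r^2*(-10*w - 30) + r*(-14*w^2 - 20*w + 66) + 48*w^3 + 164*w^2 + 48*w - 36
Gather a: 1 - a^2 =1 - a^2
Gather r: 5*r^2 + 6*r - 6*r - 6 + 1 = 5*r^2 - 5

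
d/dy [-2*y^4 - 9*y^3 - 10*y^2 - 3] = y*(-8*y^2 - 27*y - 20)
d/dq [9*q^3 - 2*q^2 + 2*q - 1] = 27*q^2 - 4*q + 2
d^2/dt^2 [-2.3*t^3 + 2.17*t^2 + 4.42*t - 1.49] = 4.34 - 13.8*t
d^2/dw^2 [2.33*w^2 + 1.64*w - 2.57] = 4.66000000000000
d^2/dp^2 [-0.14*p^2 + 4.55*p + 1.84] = -0.280000000000000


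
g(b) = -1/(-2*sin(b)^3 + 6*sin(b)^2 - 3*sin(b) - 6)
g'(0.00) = -0.08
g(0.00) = 0.17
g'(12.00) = -1.70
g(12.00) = 0.42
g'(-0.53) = -1.26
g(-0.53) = 0.37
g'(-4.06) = -0.05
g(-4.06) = 0.18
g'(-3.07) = 0.12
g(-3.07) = 0.17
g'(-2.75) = 0.52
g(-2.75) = 0.26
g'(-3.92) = -0.05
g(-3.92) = 0.17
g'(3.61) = 0.82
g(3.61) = 0.31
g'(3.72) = 1.89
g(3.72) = 0.45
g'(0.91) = 0.05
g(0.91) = 0.18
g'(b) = -(6*sin(b)^2*cos(b) - 12*sin(b)*cos(b) + 3*cos(b))/(-2*sin(b)^3 + 6*sin(b)^2 - 3*sin(b) - 6)^2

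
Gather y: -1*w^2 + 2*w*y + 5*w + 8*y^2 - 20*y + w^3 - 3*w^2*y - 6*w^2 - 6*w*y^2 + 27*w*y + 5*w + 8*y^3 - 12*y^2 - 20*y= w^3 - 7*w^2 + 10*w + 8*y^3 + y^2*(-6*w - 4) + y*(-3*w^2 + 29*w - 40)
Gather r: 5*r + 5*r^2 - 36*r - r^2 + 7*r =4*r^2 - 24*r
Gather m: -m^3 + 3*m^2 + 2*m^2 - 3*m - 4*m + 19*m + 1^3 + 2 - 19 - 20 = -m^3 + 5*m^2 + 12*m - 36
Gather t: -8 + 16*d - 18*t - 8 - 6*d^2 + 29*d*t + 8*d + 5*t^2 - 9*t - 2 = -6*d^2 + 24*d + 5*t^2 + t*(29*d - 27) - 18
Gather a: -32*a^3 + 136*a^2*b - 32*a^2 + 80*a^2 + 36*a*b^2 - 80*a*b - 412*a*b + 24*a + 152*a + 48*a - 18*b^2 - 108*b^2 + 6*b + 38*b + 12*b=-32*a^3 + a^2*(136*b + 48) + a*(36*b^2 - 492*b + 224) - 126*b^2 + 56*b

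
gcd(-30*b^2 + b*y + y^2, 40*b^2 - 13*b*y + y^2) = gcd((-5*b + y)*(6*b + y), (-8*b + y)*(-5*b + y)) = -5*b + y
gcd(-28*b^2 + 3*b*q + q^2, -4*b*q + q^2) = -4*b + q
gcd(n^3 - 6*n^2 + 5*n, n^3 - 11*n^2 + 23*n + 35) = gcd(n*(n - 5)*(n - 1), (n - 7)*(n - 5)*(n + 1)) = n - 5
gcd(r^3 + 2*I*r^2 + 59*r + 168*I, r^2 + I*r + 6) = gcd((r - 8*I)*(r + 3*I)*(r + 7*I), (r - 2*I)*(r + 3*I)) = r + 3*I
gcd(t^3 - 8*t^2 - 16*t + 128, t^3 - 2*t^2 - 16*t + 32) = t^2 - 16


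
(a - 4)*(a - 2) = a^2 - 6*a + 8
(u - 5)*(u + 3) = u^2 - 2*u - 15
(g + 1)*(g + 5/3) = g^2 + 8*g/3 + 5/3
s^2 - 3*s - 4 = (s - 4)*(s + 1)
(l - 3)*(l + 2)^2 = l^3 + l^2 - 8*l - 12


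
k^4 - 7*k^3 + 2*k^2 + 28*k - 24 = (k - 6)*(k - 2)*(k - 1)*(k + 2)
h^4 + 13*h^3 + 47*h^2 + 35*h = h*(h + 1)*(h + 5)*(h + 7)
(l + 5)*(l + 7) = l^2 + 12*l + 35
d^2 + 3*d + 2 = (d + 1)*(d + 2)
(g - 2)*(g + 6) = g^2 + 4*g - 12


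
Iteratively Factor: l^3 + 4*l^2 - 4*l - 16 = (l + 2)*(l^2 + 2*l - 8) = (l + 2)*(l + 4)*(l - 2)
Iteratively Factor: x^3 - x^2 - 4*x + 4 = (x + 2)*(x^2 - 3*x + 2) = (x - 2)*(x + 2)*(x - 1)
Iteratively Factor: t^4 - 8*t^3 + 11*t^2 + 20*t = (t)*(t^3 - 8*t^2 + 11*t + 20) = t*(t - 5)*(t^2 - 3*t - 4) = t*(t - 5)*(t - 4)*(t + 1)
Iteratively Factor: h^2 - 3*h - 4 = (h + 1)*(h - 4)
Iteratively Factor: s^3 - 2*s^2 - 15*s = (s + 3)*(s^2 - 5*s) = (s - 5)*(s + 3)*(s)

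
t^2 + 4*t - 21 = (t - 3)*(t + 7)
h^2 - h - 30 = (h - 6)*(h + 5)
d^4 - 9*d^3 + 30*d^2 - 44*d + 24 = (d - 3)*(d - 2)^3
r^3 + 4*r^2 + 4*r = r*(r + 2)^2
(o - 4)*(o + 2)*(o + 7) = o^3 + 5*o^2 - 22*o - 56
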